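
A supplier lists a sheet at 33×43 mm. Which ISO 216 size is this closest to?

B10 (31 × 44 mm)

Aspect ratio 43/33 ≈ 1.303 (ISO target is √2 ≈ 1.414).
In the B-series (B0 = 1000 × 1414 mm): B10 = 31 × 44 mm.
Off by 3 mm total — nearest standard size.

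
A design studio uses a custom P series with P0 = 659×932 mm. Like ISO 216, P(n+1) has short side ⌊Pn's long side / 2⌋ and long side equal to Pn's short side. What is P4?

P1: ⌊932/2⌋ × 659 = 466 × 659 mm
P2: ⌊659/2⌋ × 466 = 329 × 466 mm
P3: ⌊466/2⌋ × 329 = 233 × 329 mm
P4: ⌊329/2⌋ × 233 = 164 × 233 mm

164 × 233 mm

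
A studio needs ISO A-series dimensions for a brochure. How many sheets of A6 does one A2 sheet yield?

A2 = 420 × 594 mm; A6 = 105 × 148 mm.
Each halving step doubles the count; 4 steps from A2 to A6.
2^4 = 16.

16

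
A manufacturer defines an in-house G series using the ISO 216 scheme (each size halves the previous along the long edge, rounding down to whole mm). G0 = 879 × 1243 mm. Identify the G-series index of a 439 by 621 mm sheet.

G2

G0: 879 × 1243 mm
G1: 621 × 879 mm
G2: 439 × 621 mm
G3: 310 × 439 mm
→ matches G2.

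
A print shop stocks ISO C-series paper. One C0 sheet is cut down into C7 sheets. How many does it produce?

Each ISO step halves the sheet: 1 × C0 → 2 × C1 → 4 × C2 → 8 × C3 → …
From C0 to C7 is 7 halving steps: 2^7 = 128.

128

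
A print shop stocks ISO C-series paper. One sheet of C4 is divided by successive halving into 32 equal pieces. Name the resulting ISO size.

C9

32 = 2^5, so 5 halving steps.
C4 → C5 → … → C9 after 5 steps.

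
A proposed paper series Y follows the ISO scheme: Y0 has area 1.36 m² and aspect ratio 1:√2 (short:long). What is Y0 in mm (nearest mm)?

981 × 1387 mm

Let the short side be w mm. Then w · w√2 = 1.36 m² = 1,360,000 mm².
w² = 1,360,000/√2, so w ≈ 980.6 mm; long side = w√2 ≈ 1386.8 mm.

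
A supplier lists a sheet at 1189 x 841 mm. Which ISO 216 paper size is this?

A0 (841 × 1189 mm)

Aspect ratio 1189/841 ≈ 1.414 — close to the ISO √2 ≈ 1.414.
In the A-series (A0 area = 1 m²): A0 = 841 × 1189 mm.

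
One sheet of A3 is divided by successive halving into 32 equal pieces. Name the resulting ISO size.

A8

32 = 2^5, so 5 halving steps.
A3 → A4 → … → A8 after 5 steps.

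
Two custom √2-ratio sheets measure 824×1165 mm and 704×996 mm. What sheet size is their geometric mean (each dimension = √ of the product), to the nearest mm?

762 × 1077 mm

Short side: √(824 · 704) = √580096 ≈ 761.6 → 762 mm
Long side: √(1165 · 996) = √1160340 ≈ 1077.2 → 1077 mm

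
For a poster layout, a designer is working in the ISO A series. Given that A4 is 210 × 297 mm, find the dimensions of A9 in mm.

37 × 52 mm

A5: ⌊297/2⌋ × 210 = 148 × 210 mm
A6: ⌊210/2⌋ × 148 = 105 × 148 mm
A7: ⌊148/2⌋ × 105 = 74 × 105 mm
A8: ⌊105/2⌋ × 74 = 52 × 74 mm
A9: ⌊74/2⌋ × 52 = 37 × 52 mm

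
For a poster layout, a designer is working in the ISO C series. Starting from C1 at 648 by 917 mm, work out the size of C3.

C2: ⌊917/2⌋ × 648 = 458 × 648 mm
C3: ⌊648/2⌋ × 458 = 324 × 458 mm

324 × 458 mm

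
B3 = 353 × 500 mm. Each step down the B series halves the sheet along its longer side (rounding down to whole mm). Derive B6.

125 × 176 mm

B4: ⌊500/2⌋ × 353 = 250 × 353 mm
B5: ⌊353/2⌋ × 250 = 176 × 250 mm
B6: ⌊250/2⌋ × 176 = 125 × 176 mm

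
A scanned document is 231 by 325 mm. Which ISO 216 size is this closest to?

C4 (229 × 324 mm)

Aspect ratio 325/231 ≈ 1.407 — close to the ISO √2 ≈ 1.414.
In the C-series (envelope sizes, between A and B): C4 = 229 × 324 mm.
Off by 3 mm total — nearest standard size.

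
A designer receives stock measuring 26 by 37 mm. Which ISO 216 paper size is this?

A10 (26 × 37 mm)

Aspect ratio 37/26 ≈ 1.423 — close to the ISO √2 ≈ 1.414.
In the A-series (A0 area = 1 m²): A10 = 26 × 37 mm.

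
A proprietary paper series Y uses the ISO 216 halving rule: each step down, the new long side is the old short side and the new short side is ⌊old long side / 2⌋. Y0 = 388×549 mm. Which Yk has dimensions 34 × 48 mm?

Y0: 388 × 549 mm
Y1: 274 × 388 mm
Y2: 194 × 274 mm
Y3: 137 × 194 mm
Y4: 97 × 137 mm
Y5: 68 × 97 mm
Y6: 48 × 68 mm
Y7: 34 × 48 mm
Y8: 24 × 34 mm
→ matches Y7.

Y7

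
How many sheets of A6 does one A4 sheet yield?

A4 = 210 × 297 mm; A6 = 105 × 148 mm.
Each halving step doubles the count; 2 steps from A4 to A6.
2^2 = 4.

4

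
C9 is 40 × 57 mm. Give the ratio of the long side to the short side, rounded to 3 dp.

57 / 40 = 1.425
ISO 216 targets √2 ≈ 1.414; the +0.011 deviation is from mm rounding.

1.425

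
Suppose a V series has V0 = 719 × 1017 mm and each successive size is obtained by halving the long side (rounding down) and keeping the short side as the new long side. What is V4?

V1: ⌊1017/2⌋ × 719 = 508 × 719 mm
V2: ⌊719/2⌋ × 508 = 359 × 508 mm
V3: ⌊508/2⌋ × 359 = 254 × 359 mm
V4: ⌊359/2⌋ × 254 = 179 × 254 mm

179 × 254 mm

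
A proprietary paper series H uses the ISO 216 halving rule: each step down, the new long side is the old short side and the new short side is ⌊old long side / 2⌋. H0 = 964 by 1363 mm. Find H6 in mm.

H1: ⌊1363/2⌋ × 964 = 681 × 964 mm
H2: ⌊964/2⌋ × 681 = 482 × 681 mm
H3: ⌊681/2⌋ × 482 = 340 × 482 mm
H4: ⌊482/2⌋ × 340 = 241 × 340 mm
H5: ⌊340/2⌋ × 241 = 170 × 241 mm
H6: ⌊241/2⌋ × 170 = 120 × 170 mm

120 × 170 mm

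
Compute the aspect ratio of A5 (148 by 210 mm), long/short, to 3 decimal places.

1.419

210 / 148 = 1.419
ISO 216 targets √2 ≈ 1.414; the +0.005 deviation is from mm rounding.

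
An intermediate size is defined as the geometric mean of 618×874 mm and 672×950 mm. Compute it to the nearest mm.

644 × 911 mm

Short side: √(618 · 672) = √415296 ≈ 644.4 → 644 mm
Long side: √(874 · 950) = √830300 ≈ 911.2 → 911 mm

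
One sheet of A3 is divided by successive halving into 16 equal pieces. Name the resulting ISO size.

A7

16 = 2^4, so 4 halving steps.
A3 → A4 → … → A7 after 4 steps.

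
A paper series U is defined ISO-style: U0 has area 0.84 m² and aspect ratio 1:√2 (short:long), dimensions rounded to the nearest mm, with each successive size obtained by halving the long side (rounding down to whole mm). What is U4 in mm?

192 × 272 mm

Let U0's short side be w mm. w · w√2 = 0.84 m² = 840,000 mm², so w ≈ 770.7 mm and w√2 ≈ 1089.9 mm → U0 = 771 × 1090 mm.
U1: ⌊1090/2⌋ × 771 = 545 × 771 mm
U2: ⌊771/2⌋ × 545 = 385 × 545 mm
U3: ⌊545/2⌋ × 385 = 272 × 385 mm
U4: ⌊385/2⌋ × 272 = 192 × 272 mm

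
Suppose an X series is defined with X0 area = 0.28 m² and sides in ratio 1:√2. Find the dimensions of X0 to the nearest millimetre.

Let the short side be w mm. Then w · w√2 = 0.28 m² = 280,000 mm².
w² = 280,000/√2, so w ≈ 445.0 mm; long side = w√2 ≈ 629.3 mm.

445 × 629 mm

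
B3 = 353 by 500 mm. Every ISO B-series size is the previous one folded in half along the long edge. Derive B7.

B4: ⌊500/2⌋ × 353 = 250 × 353 mm
B5: ⌊353/2⌋ × 250 = 176 × 250 mm
B6: ⌊250/2⌋ × 176 = 125 × 176 mm
B7: ⌊176/2⌋ × 125 = 88 × 125 mm

88 × 125 mm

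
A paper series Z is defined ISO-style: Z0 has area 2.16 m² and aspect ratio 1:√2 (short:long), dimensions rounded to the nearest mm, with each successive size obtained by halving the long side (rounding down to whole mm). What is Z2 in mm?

Let Z0's short side be w mm. w · w√2 = 2.16 m² = 2,160,000 mm², so w ≈ 1235.9 mm and w√2 ≈ 1747.8 mm → Z0 = 1236 × 1748 mm.
Z1: ⌊1748/2⌋ × 1236 = 874 × 1236 mm
Z2: ⌊1236/2⌋ × 874 = 618 × 874 mm

618 × 874 mm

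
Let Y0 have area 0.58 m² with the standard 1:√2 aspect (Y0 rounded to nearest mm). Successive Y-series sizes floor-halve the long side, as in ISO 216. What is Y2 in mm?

320 × 453 mm

Let Y0's short side be w mm. w · w√2 = 0.58 m² = 580,000 mm², so w ≈ 640.4 mm and w√2 ≈ 905.7 mm → Y0 = 640 × 906 mm.
Y1: ⌊906/2⌋ × 640 = 453 × 640 mm
Y2: ⌊640/2⌋ × 453 = 320 × 453 mm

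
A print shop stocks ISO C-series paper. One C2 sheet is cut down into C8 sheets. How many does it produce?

64

Each ISO step halves the sheet: 1 × C2 → 2 × C3 → 4 × C4 → 8 × C5 → …
From C2 to C8 is 6 halving steps: 2^6 = 64.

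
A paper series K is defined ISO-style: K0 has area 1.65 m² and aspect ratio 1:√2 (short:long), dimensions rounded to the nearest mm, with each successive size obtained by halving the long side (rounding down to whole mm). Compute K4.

Let K0's short side be w mm. w · w√2 = 1.65 m² = 1,650,000 mm², so w ≈ 1080.2 mm and w√2 ≈ 1527.6 mm → K0 = 1080 × 1528 mm.
K1: ⌊1528/2⌋ × 1080 = 764 × 1080 mm
K2: ⌊1080/2⌋ × 764 = 540 × 764 mm
K3: ⌊764/2⌋ × 540 = 382 × 540 mm
K4: ⌊540/2⌋ × 382 = 270 × 382 mm

270 × 382 mm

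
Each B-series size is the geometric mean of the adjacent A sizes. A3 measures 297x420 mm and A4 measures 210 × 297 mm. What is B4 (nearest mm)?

Short side: √(297 · 210) = √62370 ≈ 249.7 → 250 mm
Long side: √(420 · 297) = √124740 ≈ 353.2 → 353 mm

250 × 353 mm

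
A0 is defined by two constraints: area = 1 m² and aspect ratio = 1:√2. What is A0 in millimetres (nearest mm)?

841 × 1189 mm

Let the short side be w mm. Then the long side is w√2 and w · w√2 = 10⁶ mm².
w² = 10⁶/√2, so w = 1000 / 2^(1/4) ≈ 840.9 mm; long side = 1000 · 2^(1/4) ≈ 1189.2 mm.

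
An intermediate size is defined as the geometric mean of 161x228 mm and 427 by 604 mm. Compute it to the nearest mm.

Short side: √(161 · 427) = √68747 ≈ 262.2 → 262 mm
Long side: √(228 · 604) = √137712 ≈ 371.1 → 371 mm

262 × 371 mm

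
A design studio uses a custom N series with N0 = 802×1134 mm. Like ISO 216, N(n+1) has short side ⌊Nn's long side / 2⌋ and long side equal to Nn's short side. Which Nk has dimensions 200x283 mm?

N0: 802 × 1134 mm
N1: 567 × 802 mm
N2: 401 × 567 mm
N3: 283 × 401 mm
N4: 200 × 283 mm
N5: 141 × 200 mm
→ matches N4.

N4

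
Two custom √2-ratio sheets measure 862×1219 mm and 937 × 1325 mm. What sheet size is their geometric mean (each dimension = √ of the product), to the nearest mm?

899 × 1271 mm

Short side: √(862 · 937) = √807694 ≈ 898.7 → 899 mm
Long side: √(1219 · 1325) = √1615175 ≈ 1270.9 → 1271 mm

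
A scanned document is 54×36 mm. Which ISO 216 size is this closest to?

Aspect ratio 54/36 ≈ 1.500 (ISO target is √2 ≈ 1.414).
In the A-series (A0 area = 1 m²): A9 = 37 × 52 mm.
Off by 3 mm total — nearest standard size.

A9 (37 × 52 mm)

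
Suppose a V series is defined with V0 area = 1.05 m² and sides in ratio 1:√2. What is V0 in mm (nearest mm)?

Let the short side be w mm. Then w · w√2 = 1.05 m² = 1,050,000 mm².
w² = 1,050,000/√2, so w ≈ 861.7 mm; long side = w√2 ≈ 1218.6 mm.

862 × 1219 mm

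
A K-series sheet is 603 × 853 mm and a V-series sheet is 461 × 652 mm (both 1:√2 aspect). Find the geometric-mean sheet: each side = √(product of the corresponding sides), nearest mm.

527 × 746 mm

Short side: √(603 · 461) = √277983 ≈ 527.2 → 527 mm
Long side: √(853 · 652) = √556156 ≈ 745.8 → 746 mm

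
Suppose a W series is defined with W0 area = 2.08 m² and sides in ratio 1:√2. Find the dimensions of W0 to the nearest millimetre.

1213 × 1715 mm

Let the short side be w mm. Then w · w√2 = 2.08 m² = 2,080,000 mm².
w² = 2,080,000/√2, so w ≈ 1212.8 mm; long side = w√2 ≈ 1715.1 mm.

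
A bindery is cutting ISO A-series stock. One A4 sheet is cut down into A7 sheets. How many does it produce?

8

A4 = 210 × 297 mm; A7 = 74 × 105 mm.
Each halving step doubles the count; 3 steps from A4 to A7.
2^3 = 8.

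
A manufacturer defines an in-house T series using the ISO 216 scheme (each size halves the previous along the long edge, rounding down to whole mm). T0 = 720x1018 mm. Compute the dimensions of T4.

180 × 254 mm

T1: ⌊1018/2⌋ × 720 = 509 × 720 mm
T2: ⌊720/2⌋ × 509 = 360 × 509 mm
T3: ⌊509/2⌋ × 360 = 254 × 360 mm
T4: ⌊360/2⌋ × 254 = 180 × 254 mm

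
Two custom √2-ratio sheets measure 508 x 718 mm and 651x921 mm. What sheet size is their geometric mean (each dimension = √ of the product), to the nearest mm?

Short side: √(508 · 651) = √330708 ≈ 575.1 → 575 mm
Long side: √(718 · 921) = √661278 ≈ 813.2 → 813 mm

575 × 813 mm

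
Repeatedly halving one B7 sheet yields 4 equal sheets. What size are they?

B9

4 = 2^2, so 2 halving steps.
B7 → B8 → … → B9 after 2 steps.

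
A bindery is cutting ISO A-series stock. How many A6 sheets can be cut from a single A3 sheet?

8

A3 = 297 × 420 mm; A6 = 105 × 148 mm.
Each halving step doubles the count; 3 steps from A3 to A6.
2^3 = 8.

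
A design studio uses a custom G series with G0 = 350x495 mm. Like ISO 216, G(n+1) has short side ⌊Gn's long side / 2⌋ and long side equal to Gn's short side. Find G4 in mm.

87 × 123 mm

G1: ⌊495/2⌋ × 350 = 247 × 350 mm
G2: ⌊350/2⌋ × 247 = 175 × 247 mm
G3: ⌊247/2⌋ × 175 = 123 × 175 mm
G4: ⌊175/2⌋ × 123 = 87 × 123 mm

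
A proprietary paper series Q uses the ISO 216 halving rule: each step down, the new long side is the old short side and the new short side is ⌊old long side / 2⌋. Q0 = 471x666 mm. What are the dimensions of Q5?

83 × 117 mm

Q1: ⌊666/2⌋ × 471 = 333 × 471 mm
Q2: ⌊471/2⌋ × 333 = 235 × 333 mm
Q3: ⌊333/2⌋ × 235 = 166 × 235 mm
Q4: ⌊235/2⌋ × 166 = 117 × 166 mm
Q5: ⌊166/2⌋ × 117 = 83 × 117 mm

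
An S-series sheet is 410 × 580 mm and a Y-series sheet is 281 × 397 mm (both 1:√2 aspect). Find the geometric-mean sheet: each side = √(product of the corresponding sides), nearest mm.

339 × 480 mm

Short side: √(410 · 281) = √115210 ≈ 339.4 → 339 mm
Long side: √(580 · 397) = √230260 ≈ 479.9 → 480 mm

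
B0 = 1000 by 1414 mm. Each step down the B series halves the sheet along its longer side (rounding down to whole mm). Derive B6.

B1: ⌊1414/2⌋ × 1000 = 707 × 1000 mm
B2: ⌊1000/2⌋ × 707 = 500 × 707 mm
B3: ⌊707/2⌋ × 500 = 353 × 500 mm
B4: ⌊500/2⌋ × 353 = 250 × 353 mm
B5: ⌊353/2⌋ × 250 = 176 × 250 mm
B6: ⌊250/2⌋ × 176 = 125 × 176 mm

125 × 176 mm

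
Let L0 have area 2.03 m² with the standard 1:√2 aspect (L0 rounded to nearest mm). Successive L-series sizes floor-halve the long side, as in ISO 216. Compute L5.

211 × 299 mm

Let L0's short side be w mm. w · w√2 = 2.03 m² = 2,030,000 mm², so w ≈ 1198.1 mm and w√2 ≈ 1694.4 mm → L0 = 1198 × 1694 mm.
L1: ⌊1694/2⌋ × 1198 = 847 × 1198 mm
L2: ⌊1198/2⌋ × 847 = 599 × 847 mm
L3: ⌊847/2⌋ × 599 = 423 × 599 mm
L4: ⌊599/2⌋ × 423 = 299 × 423 mm
L5: ⌊423/2⌋ × 299 = 211 × 299 mm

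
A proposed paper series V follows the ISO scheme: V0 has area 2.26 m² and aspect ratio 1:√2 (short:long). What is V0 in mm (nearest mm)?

Let the short side be w mm. Then w · w√2 = 2.26 m² = 2,260,000 mm².
w² = 2,260,000/√2, so w ≈ 1264.1 mm; long side = w√2 ≈ 1787.8 mm.

1264 × 1788 mm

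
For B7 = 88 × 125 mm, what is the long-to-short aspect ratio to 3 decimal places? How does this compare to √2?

125 / 88 = 1.420
ISO 216 targets √2 ≈ 1.414; the +0.006 deviation is from mm rounding.

1.420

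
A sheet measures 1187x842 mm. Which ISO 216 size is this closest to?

Aspect ratio 1187/842 ≈ 1.410 — close to the ISO √2 ≈ 1.414.
In the A-series (A0 area = 1 m²): A0 = 841 × 1189 mm.
Off by 3 mm total — nearest standard size.

A0 (841 × 1189 mm)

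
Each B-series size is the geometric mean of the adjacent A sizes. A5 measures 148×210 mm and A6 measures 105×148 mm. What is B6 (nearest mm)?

Short side: √(148 · 105) = √15540 ≈ 124.7 → 125 mm
Long side: √(210 · 148) = √31080 ≈ 176.3 → 176 mm

125 × 176 mm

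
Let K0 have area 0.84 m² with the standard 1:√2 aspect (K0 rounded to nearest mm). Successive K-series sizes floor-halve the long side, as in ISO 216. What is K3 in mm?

Let K0's short side be w mm. w · w√2 = 0.84 m² = 840,000 mm², so w ≈ 770.7 mm and w√2 ≈ 1089.9 mm → K0 = 771 × 1090 mm.
K1: ⌊1090/2⌋ × 771 = 545 × 771 mm
K2: ⌊771/2⌋ × 545 = 385 × 545 mm
K3: ⌊545/2⌋ × 385 = 272 × 385 mm

272 × 385 mm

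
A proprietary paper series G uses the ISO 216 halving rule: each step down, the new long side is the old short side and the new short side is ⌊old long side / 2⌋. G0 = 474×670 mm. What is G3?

G1: ⌊670/2⌋ × 474 = 335 × 474 mm
G2: ⌊474/2⌋ × 335 = 237 × 335 mm
G3: ⌊335/2⌋ × 237 = 167 × 237 mm

167 × 237 mm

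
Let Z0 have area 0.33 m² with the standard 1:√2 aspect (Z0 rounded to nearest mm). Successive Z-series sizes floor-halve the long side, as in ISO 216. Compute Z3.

170 × 241 mm

Let Z0's short side be w mm. w · w√2 = 0.33 m² = 330,000 mm², so w ≈ 483.1 mm and w√2 ≈ 683.1 mm → Z0 = 483 × 683 mm.
Z1: ⌊683/2⌋ × 483 = 341 × 483 mm
Z2: ⌊483/2⌋ × 341 = 241 × 341 mm
Z3: ⌊341/2⌋ × 241 = 170 × 241 mm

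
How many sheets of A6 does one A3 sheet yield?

8

Each ISO step halves the sheet: 1 × A3 → 2 × A4 → 4 × A5 → 8 × A6
From A3 to A6 is 3 halving steps: 2^3 = 8.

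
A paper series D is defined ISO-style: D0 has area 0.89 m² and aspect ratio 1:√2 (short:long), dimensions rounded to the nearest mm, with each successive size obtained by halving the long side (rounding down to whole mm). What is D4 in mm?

Let D0's short side be w mm. w · w√2 = 0.89 m² = 890,000 mm², so w ≈ 793.3 mm and w√2 ≈ 1121.9 mm → D0 = 793 × 1122 mm.
D1: ⌊1122/2⌋ × 793 = 561 × 793 mm
D2: ⌊793/2⌋ × 561 = 396 × 561 mm
D3: ⌊561/2⌋ × 396 = 280 × 396 mm
D4: ⌊396/2⌋ × 280 = 198 × 280 mm

198 × 280 mm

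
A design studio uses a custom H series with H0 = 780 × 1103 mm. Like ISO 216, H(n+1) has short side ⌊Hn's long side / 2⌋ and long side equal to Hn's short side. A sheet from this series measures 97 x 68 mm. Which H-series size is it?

H0: 780 × 1103 mm
H1: 551 × 780 mm
H2: 390 × 551 mm
H3: 275 × 390 mm
H4: 195 × 275 mm
H5: 137 × 195 mm
H6: 97 × 137 mm
H7: 68 × 97 mm
H8: 48 × 68 mm
→ matches H7.

H7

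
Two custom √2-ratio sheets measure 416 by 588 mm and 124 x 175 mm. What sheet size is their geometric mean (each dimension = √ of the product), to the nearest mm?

Short side: √(416 · 124) = √51584 ≈ 227.1 → 227 mm
Long side: √(588 · 175) = √102900 ≈ 320.8 → 321 mm

227 × 321 mm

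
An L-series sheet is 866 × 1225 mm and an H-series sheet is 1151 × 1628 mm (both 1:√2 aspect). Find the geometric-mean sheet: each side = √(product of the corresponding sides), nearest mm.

Short side: √(866 · 1151) = √996766 ≈ 998.4 → 998 mm
Long side: √(1225 · 1628) = √1994300 ≈ 1412.2 → 1412 mm

998 × 1412 mm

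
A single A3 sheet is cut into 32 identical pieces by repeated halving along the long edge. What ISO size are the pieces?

32 = 2^5, so 5 halving steps.
A3 → A4 → … → A8 after 5 steps.

A8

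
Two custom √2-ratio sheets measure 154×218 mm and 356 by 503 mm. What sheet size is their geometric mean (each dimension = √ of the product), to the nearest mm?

Short side: √(154 · 356) = √54824 ≈ 234.1 → 234 mm
Long side: √(218 · 503) = √109654 ≈ 331.1 → 331 mm

234 × 331 mm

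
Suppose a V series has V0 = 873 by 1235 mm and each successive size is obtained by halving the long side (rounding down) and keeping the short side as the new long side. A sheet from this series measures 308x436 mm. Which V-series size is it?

V0: 873 × 1235 mm
V1: 617 × 873 mm
V2: 436 × 617 mm
V3: 308 × 436 mm
V4: 218 × 308 mm
→ matches V3.

V3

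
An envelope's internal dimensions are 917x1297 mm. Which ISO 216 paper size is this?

C0 (917 × 1297 mm)

Aspect ratio 1297/917 ≈ 1.414 — close to the ISO √2 ≈ 1.414.
In the C-series (envelope sizes, between A and B): C0 = 917 × 1297 mm.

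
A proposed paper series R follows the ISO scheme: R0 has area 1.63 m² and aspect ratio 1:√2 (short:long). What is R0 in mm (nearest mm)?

1074 × 1518 mm

Let the short side be w mm. Then w · w√2 = 1.63 m² = 1,630,000 mm².
w² = 1,630,000/√2, so w ≈ 1073.6 mm; long side = w√2 ≈ 1518.3 mm.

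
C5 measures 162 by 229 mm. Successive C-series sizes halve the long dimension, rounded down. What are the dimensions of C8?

57 × 81 mm

C6: ⌊229/2⌋ × 162 = 114 × 162 mm
C7: ⌊162/2⌋ × 114 = 81 × 114 mm
C8: ⌊114/2⌋ × 81 = 57 × 81 mm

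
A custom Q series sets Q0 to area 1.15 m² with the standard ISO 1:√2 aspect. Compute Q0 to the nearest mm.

902 × 1275 mm

Let the short side be w mm. Then w · w√2 = 1.15 m² = 1,150,000 mm².
w² = 1,150,000/√2, so w ≈ 901.8 mm; long side = w√2 ≈ 1275.3 mm.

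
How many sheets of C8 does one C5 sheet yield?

8

Each ISO step halves the sheet: 1 × C5 → 2 × C6 → 4 × C7 → 8 × C8
From C5 to C8 is 3 halving steps: 2^3 = 8.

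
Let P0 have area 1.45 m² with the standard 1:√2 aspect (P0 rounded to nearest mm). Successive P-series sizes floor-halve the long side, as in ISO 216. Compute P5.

179 × 253 mm

Let P0's short side be w mm. w · w√2 = 1.45 m² = 1,450,000 mm², so w ≈ 1012.6 mm and w√2 ≈ 1432.0 mm → P0 = 1013 × 1432 mm.
P1: ⌊1432/2⌋ × 1013 = 716 × 1013 mm
P2: ⌊1013/2⌋ × 716 = 506 × 716 mm
P3: ⌊716/2⌋ × 506 = 358 × 506 mm
P4: ⌊506/2⌋ × 358 = 253 × 358 mm
P5: ⌊358/2⌋ × 253 = 179 × 253 mm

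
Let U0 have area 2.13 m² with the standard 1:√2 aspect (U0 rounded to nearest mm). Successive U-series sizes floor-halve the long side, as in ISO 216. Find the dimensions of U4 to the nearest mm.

Let U0's short side be w mm. w · w√2 = 2.13 m² = 2,130,000 mm², so w ≈ 1227.2 mm and w√2 ≈ 1735.6 mm → U0 = 1227 × 1736 mm.
U1: ⌊1736/2⌋ × 1227 = 868 × 1227 mm
U2: ⌊1227/2⌋ × 868 = 613 × 868 mm
U3: ⌊868/2⌋ × 613 = 434 × 613 mm
U4: ⌊613/2⌋ × 434 = 306 × 434 mm

306 × 434 mm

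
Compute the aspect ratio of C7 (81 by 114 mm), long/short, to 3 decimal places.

1.407

114 / 81 = 1.407
ISO 216 targets √2 ≈ 1.414; the -0.007 deviation is from mm rounding.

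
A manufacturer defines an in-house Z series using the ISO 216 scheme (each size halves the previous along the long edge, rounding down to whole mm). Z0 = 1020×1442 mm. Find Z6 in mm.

Z1 = 721 × 1020 mm (from Z0 by 1 halving).
Z2: ⌊1020/2⌋ × 721 = 510 × 721 mm
Z3: ⌊721/2⌋ × 510 = 360 × 510 mm
Z4: ⌊510/2⌋ × 360 = 255 × 360 mm
Z5: ⌊360/2⌋ × 255 = 180 × 255 mm
Z6: ⌊255/2⌋ × 180 = 127 × 180 mm

127 × 180 mm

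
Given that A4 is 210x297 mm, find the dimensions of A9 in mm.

A5: ⌊297/2⌋ × 210 = 148 × 210 mm
A6: ⌊210/2⌋ × 148 = 105 × 148 mm
A7: ⌊148/2⌋ × 105 = 74 × 105 mm
A8: ⌊105/2⌋ × 74 = 52 × 74 mm
A9: ⌊74/2⌋ × 52 = 37 × 52 mm

37 × 52 mm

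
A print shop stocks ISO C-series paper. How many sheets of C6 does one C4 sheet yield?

Each ISO step halves the sheet: 1 × C4 → 2 × C5 → 4 × C6
From C4 to C6 is 2 halving steps: 2^2 = 4.

4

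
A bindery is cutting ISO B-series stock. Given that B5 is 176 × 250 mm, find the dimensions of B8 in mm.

B6: ⌊250/2⌋ × 176 = 125 × 176 mm
B7: ⌊176/2⌋ × 125 = 88 × 125 mm
B8: ⌊125/2⌋ × 88 = 62 × 88 mm

62 × 88 mm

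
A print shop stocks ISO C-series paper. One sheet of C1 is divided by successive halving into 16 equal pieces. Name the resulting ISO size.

C5

16 = 2^4, so 4 halving steps.
C1 → C2 → … → C5 after 4 steps.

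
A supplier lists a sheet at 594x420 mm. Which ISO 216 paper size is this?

Aspect ratio 594/420 ≈ 1.414 — close to the ISO √2 ≈ 1.414.
In the A-series (A0 area = 1 m²): A2 = 420 × 594 mm.

A2 (420 × 594 mm)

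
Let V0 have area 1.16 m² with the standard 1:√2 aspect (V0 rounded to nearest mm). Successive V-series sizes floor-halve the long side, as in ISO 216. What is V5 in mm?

160 × 226 mm

Let V0's short side be w mm. w · w√2 = 1.16 m² = 1,160,000 mm², so w ≈ 905.7 mm and w√2 ≈ 1280.8 mm → V0 = 906 × 1281 mm.
V1: ⌊1281/2⌋ × 906 = 640 × 906 mm
V2: ⌊906/2⌋ × 640 = 453 × 640 mm
V3: ⌊640/2⌋ × 453 = 320 × 453 mm
V4: ⌊453/2⌋ × 320 = 226 × 320 mm
V5: ⌊320/2⌋ × 226 = 160 × 226 mm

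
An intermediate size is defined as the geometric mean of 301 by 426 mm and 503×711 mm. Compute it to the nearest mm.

389 × 550 mm

Short side: √(301 · 503) = √151403 ≈ 389.1 → 389 mm
Long side: √(426 · 711) = √302886 ≈ 550.4 → 550 mm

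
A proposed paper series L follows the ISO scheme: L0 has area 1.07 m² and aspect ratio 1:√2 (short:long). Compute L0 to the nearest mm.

Let the short side be w mm. Then w · w√2 = 1.07 m² = 1,070,000 mm².
w² = 1,070,000/√2, so w ≈ 869.8 mm; long side = w√2 ≈ 1230.1 mm.

870 × 1230 mm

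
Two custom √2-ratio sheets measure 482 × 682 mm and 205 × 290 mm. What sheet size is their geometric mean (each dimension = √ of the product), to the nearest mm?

314 × 445 mm

Short side: √(482 · 205) = √98810 ≈ 314.3 → 314 mm
Long side: √(682 · 290) = √197780 ≈ 444.7 → 445 mm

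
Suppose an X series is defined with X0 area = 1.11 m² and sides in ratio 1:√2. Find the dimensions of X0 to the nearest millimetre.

Let the short side be w mm. Then w · w√2 = 1.11 m² = 1,110,000 mm².
w² = 1,110,000/√2, so w ≈ 885.9 mm; long side = w√2 ≈ 1252.9 mm.

886 × 1253 mm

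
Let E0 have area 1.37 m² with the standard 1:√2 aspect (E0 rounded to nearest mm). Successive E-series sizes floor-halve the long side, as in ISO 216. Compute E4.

Let E0's short side be w mm. w · w√2 = 1.37 m² = 1,370,000 mm², so w ≈ 984.2 mm and w√2 ≈ 1391.9 mm → E0 = 984 × 1392 mm.
E1: ⌊1392/2⌋ × 984 = 696 × 984 mm
E2: ⌊984/2⌋ × 696 = 492 × 696 mm
E3: ⌊696/2⌋ × 492 = 348 × 492 mm
E4: ⌊492/2⌋ × 348 = 246 × 348 mm

246 × 348 mm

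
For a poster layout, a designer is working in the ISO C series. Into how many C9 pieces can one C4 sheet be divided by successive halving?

C4 = 229 × 324 mm; C9 = 40 × 57 mm.
Each halving step doubles the count; 5 steps from C4 to C9.
2^5 = 32.

32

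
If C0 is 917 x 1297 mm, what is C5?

162 × 229 mm

C1: ⌊1297/2⌋ × 917 = 648 × 917 mm
C2: ⌊917/2⌋ × 648 = 458 × 648 mm
C3: ⌊648/2⌋ × 458 = 324 × 458 mm
C4: ⌊458/2⌋ × 324 = 229 × 324 mm
C5: ⌊324/2⌋ × 229 = 162 × 229 mm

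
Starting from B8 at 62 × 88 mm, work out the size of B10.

B9: ⌊88/2⌋ × 62 = 44 × 62 mm
B10: ⌊62/2⌋ × 44 = 31 × 44 mm

31 × 44 mm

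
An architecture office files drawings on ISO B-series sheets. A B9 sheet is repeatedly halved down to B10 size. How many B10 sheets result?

B9 = 44 × 62 mm; B10 = 31 × 44 mm.
Each halving step doubles the count; 1 step from B9 to B10.
2^1 = 2.

2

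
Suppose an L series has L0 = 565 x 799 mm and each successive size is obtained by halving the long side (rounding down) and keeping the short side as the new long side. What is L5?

L1: ⌊799/2⌋ × 565 = 399 × 565 mm
L2: ⌊565/2⌋ × 399 = 282 × 399 mm
L3: ⌊399/2⌋ × 282 = 199 × 282 mm
L4: ⌊282/2⌋ × 199 = 141 × 199 mm
L5: ⌊199/2⌋ × 141 = 99 × 141 mm

99 × 141 mm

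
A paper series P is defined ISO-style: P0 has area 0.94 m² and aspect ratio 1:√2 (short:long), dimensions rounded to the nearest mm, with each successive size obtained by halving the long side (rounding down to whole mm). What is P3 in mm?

Let P0's short side be w mm. w · w√2 = 0.94 m² = 940,000 mm², so w ≈ 815.3 mm and w√2 ≈ 1153.0 mm → P0 = 815 × 1153 mm.
P1: ⌊1153/2⌋ × 815 = 576 × 815 mm
P2: ⌊815/2⌋ × 576 = 407 × 576 mm
P3: ⌊576/2⌋ × 407 = 288 × 407 mm

288 × 407 mm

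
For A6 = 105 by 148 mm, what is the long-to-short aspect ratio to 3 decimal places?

1.410

148 / 105 = 1.410
ISO 216 targets √2 ≈ 1.414; the -0.005 deviation is from mm rounding.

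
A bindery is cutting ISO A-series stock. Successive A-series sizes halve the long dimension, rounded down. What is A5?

A0 = 841 × 1189 mm (A0 has area 1 m², aspect 1:√2).
A1: ⌊1189/2⌋ × 841 = 594 × 841 mm
A2: ⌊841/2⌋ × 594 = 420 × 594 mm
A3: ⌊594/2⌋ × 420 = 297 × 420 mm
A4: ⌊420/2⌋ × 297 = 210 × 297 mm
A5: ⌊297/2⌋ × 210 = 148 × 210 mm

148 × 210 mm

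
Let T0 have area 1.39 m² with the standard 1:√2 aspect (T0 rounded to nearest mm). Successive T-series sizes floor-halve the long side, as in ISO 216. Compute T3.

350 × 495 mm

Let T0's short side be w mm. w · w√2 = 1.39 m² = 1,390,000 mm², so w ≈ 991.4 mm and w√2 ≈ 1402.1 mm → T0 = 991 × 1402 mm.
T1: ⌊1402/2⌋ × 991 = 701 × 991 mm
T2: ⌊991/2⌋ × 701 = 495 × 701 mm
T3: ⌊701/2⌋ × 495 = 350 × 495 mm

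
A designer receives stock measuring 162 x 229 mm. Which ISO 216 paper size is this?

C5 (162 × 229 mm)

Aspect ratio 229/162 ≈ 1.414 — close to the ISO √2 ≈ 1.414.
In the C-series (envelope sizes, between A and B): C5 = 162 × 229 mm.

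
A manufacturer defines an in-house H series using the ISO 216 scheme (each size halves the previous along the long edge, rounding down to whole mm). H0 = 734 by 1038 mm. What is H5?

129 × 183 mm

H1: ⌊1038/2⌋ × 734 = 519 × 734 mm
H2: ⌊734/2⌋ × 519 = 367 × 519 mm
H3: ⌊519/2⌋ × 367 = 259 × 367 mm
H4: ⌊367/2⌋ × 259 = 183 × 259 mm
H5: ⌊259/2⌋ × 183 = 129 × 183 mm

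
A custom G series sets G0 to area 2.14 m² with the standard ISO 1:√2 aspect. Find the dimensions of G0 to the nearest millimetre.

1230 × 1740 mm

Let the short side be w mm. Then w · w√2 = 2.14 m² = 2,140,000 mm².
w² = 2,140,000/√2, so w ≈ 1230.1 mm; long side = w√2 ≈ 1739.7 mm.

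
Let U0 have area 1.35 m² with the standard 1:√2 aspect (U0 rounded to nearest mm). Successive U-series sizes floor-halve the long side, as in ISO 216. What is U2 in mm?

Let U0's short side be w mm. w · w√2 = 1.35 m² = 1,350,000 mm², so w ≈ 977.0 mm and w√2 ≈ 1381.7 mm → U0 = 977 × 1382 mm.
U1: ⌊1382/2⌋ × 977 = 691 × 977 mm
U2: ⌊977/2⌋ × 691 = 488 × 691 mm

488 × 691 mm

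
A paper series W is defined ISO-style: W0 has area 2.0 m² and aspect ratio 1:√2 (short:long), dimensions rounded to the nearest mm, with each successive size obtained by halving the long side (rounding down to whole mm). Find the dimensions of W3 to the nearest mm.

Let W0's short side be w mm. w · w√2 = 2.0 m² = 2,000,000 mm², so w ≈ 1189.2 mm and w√2 ≈ 1681.8 mm → W0 = 1189 × 1682 mm.
W1: ⌊1682/2⌋ × 1189 = 841 × 1189 mm
W2: ⌊1189/2⌋ × 841 = 594 × 841 mm
W3: ⌊841/2⌋ × 594 = 420 × 594 mm

420 × 594 mm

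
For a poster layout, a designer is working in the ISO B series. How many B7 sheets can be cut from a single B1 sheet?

64

Each ISO step halves the sheet: 1 × B1 → 2 × B2 → 4 × B3 → 8 × B4 → …
From B1 to B7 is 6 halving steps: 2^6 = 64.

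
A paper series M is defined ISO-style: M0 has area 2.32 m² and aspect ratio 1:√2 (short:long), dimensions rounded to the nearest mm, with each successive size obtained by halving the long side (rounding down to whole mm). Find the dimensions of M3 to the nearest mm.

Let M0's short side be w mm. w · w√2 = 2.32 m² = 2,320,000 mm², so w ≈ 1280.8 mm and w√2 ≈ 1811.3 mm → M0 = 1281 × 1811 mm.
M1: ⌊1811/2⌋ × 1281 = 905 × 1281 mm
M2: ⌊1281/2⌋ × 905 = 640 × 905 mm
M3: ⌊905/2⌋ × 640 = 452 × 640 mm

452 × 640 mm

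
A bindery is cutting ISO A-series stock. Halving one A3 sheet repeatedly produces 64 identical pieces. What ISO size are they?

64 = 2^6, so 6 halving steps.
A3 → A4 → … → A9 after 6 steps.

A9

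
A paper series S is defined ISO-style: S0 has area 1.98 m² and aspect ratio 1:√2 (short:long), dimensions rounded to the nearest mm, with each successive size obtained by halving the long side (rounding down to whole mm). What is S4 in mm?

Let S0's short side be w mm. w · w√2 = 1.98 m² = 1,980,000 mm², so w ≈ 1183.2 mm and w√2 ≈ 1673.4 mm → S0 = 1183 × 1673 mm.
S1: ⌊1673/2⌋ × 1183 = 836 × 1183 mm
S2: ⌊1183/2⌋ × 836 = 591 × 836 mm
S3: ⌊836/2⌋ × 591 = 418 × 591 mm
S4: ⌊591/2⌋ × 418 = 295 × 418 mm

295 × 418 mm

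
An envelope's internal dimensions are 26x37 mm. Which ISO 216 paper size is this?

Aspect ratio 37/26 ≈ 1.423 — close to the ISO √2 ≈ 1.414.
In the A-series (A0 area = 1 m²): A10 = 26 × 37 mm.

A10 (26 × 37 mm)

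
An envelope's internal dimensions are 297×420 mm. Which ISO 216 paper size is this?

A3 (297 × 420 mm)

Aspect ratio 420/297 ≈ 1.414 — close to the ISO √2 ≈ 1.414.
In the A-series (A0 area = 1 m²): A3 = 297 × 420 mm.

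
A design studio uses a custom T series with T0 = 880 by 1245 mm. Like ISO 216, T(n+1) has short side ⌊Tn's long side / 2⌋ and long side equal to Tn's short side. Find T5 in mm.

T1 = 622 × 880 mm (from T0 by 1 halving).
T2: ⌊880/2⌋ × 622 = 440 × 622 mm
T3: ⌊622/2⌋ × 440 = 311 × 440 mm
T4: ⌊440/2⌋ × 311 = 220 × 311 mm
T5: ⌊311/2⌋ × 220 = 155 × 220 mm

155 × 220 mm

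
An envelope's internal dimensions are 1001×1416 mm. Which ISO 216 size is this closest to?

Aspect ratio 1416/1001 ≈ 1.415 — close to the ISO √2 ≈ 1.414.
In the B-series (B0 = 1000 × 1414 mm): B0 = 1000 × 1414 mm.
Off by 3 mm total — nearest standard size.

B0 (1000 × 1414 mm)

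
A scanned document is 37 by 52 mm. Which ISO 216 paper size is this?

Aspect ratio 52/37 ≈ 1.405 — close to the ISO √2 ≈ 1.414.
In the A-series (A0 area = 1 m²): A9 = 37 × 52 mm.

A9 (37 × 52 mm)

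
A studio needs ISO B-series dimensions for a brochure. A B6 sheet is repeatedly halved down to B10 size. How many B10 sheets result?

16

B6 = 125 × 176 mm; B10 = 31 × 44 mm.
Each halving step doubles the count; 4 steps from B6 to B10.
2^4 = 16.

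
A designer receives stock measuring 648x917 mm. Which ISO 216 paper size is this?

Aspect ratio 917/648 ≈ 1.415 — close to the ISO √2 ≈ 1.414.
In the C-series (envelope sizes, between A and B): C1 = 648 × 917 mm.

C1 (648 × 917 mm)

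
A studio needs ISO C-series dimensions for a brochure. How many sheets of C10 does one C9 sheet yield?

Each ISO step halves the sheet: 1 × C9 → 2 × C10
From C9 to C10 is 1 halving step: 2^1 = 2.

2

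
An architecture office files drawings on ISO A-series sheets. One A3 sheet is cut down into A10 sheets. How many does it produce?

128

Each ISO step halves the sheet: 1 × A3 → 2 × A4 → 4 × A5 → 8 × A6 → …
From A3 to A10 is 7 halving steps: 2^7 = 128.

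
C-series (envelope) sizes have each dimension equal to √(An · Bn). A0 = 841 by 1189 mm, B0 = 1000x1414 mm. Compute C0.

Short side: √(841 · 1000) = √841000 ≈ 917.1 → 917 mm
Long side: √(1189 · 1414) = √1681246 ≈ 1296.6 → 1297 mm

917 × 1297 mm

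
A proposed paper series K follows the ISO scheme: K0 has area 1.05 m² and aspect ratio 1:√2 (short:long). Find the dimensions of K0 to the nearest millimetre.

Let the short side be w mm. Then w · w√2 = 1.05 m² = 1,050,000 mm².
w² = 1,050,000/√2, so w ≈ 861.7 mm; long side = w√2 ≈ 1218.6 mm.

862 × 1219 mm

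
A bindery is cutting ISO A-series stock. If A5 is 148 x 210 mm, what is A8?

52 × 74 mm

A6: ⌊210/2⌋ × 148 = 105 × 148 mm
A7: ⌊148/2⌋ × 105 = 74 × 105 mm
A8: ⌊105/2⌋ × 74 = 52 × 74 mm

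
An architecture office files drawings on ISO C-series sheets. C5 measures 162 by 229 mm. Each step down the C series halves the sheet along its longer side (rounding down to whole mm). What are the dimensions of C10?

28 × 40 mm

C6: ⌊229/2⌋ × 162 = 114 × 162 mm
C7: ⌊162/2⌋ × 114 = 81 × 114 mm
C8: ⌊114/2⌋ × 81 = 57 × 81 mm
C9: ⌊81/2⌋ × 57 = 40 × 57 mm
C10: ⌊57/2⌋ × 40 = 28 × 40 mm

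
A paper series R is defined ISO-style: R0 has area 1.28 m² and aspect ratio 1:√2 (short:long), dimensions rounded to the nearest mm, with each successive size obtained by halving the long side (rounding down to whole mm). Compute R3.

336 × 475 mm

Let R0's short side be w mm. w · w√2 = 1.28 m² = 1,280,000 mm², so w ≈ 951.4 mm and w√2 ≈ 1345.4 mm → R0 = 951 × 1345 mm.
R1: ⌊1345/2⌋ × 951 = 672 × 951 mm
R2: ⌊951/2⌋ × 672 = 475 × 672 mm
R3: ⌊672/2⌋ × 475 = 336 × 475 mm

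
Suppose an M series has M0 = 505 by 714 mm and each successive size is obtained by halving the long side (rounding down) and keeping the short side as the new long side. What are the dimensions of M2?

M1: ⌊714/2⌋ × 505 = 357 × 505 mm
M2: ⌊505/2⌋ × 357 = 252 × 357 mm

252 × 357 mm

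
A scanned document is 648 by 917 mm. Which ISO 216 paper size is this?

Aspect ratio 917/648 ≈ 1.415 — close to the ISO √2 ≈ 1.414.
In the C-series (envelope sizes, between A and B): C1 = 648 × 917 mm.

C1 (648 × 917 mm)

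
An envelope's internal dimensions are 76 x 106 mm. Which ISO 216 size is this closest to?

A7 (74 × 105 mm)

Aspect ratio 106/76 ≈ 1.395 (ISO target is √2 ≈ 1.414).
In the A-series (A0 area = 1 m²): A7 = 74 × 105 mm.
Off by 3 mm total — nearest standard size.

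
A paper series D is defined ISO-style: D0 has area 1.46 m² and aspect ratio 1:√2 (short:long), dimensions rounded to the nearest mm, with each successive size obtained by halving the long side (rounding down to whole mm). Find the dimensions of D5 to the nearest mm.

179 × 254 mm

Let D0's short side be w mm. w · w√2 = 1.46 m² = 1,460,000 mm², so w ≈ 1016.1 mm and w√2 ≈ 1436.9 mm → D0 = 1016 × 1437 mm.
D1: ⌊1437/2⌋ × 1016 = 718 × 1016 mm
D2: ⌊1016/2⌋ × 718 = 508 × 718 mm
D3: ⌊718/2⌋ × 508 = 359 × 508 mm
D4: ⌊508/2⌋ × 359 = 254 × 359 mm
D5: ⌊359/2⌋ × 254 = 179 × 254 mm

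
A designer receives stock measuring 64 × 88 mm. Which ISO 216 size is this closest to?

Aspect ratio 88/64 ≈ 1.375 (ISO target is √2 ≈ 1.414).
In the B-series (B0 = 1000 × 1414 mm): B8 = 62 × 88 mm.
Off by 2 mm total — nearest standard size.

B8 (62 × 88 mm)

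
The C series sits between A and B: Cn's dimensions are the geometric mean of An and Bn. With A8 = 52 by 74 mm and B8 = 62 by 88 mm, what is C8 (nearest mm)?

Short side: √(52 · 62) = √3224 ≈ 56.8 → 57 mm
Long side: √(74 · 88) = √6512 ≈ 80.7 → 81 mm

57 × 81 mm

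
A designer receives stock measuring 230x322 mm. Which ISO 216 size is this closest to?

C4 (229 × 324 mm)

Aspect ratio 322/230 ≈ 1.400 — close to the ISO √2 ≈ 1.414.
In the C-series (envelope sizes, between A and B): C4 = 229 × 324 mm.
Off by 3 mm total — nearest standard size.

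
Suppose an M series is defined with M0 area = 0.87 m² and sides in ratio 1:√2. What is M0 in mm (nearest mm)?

784 × 1109 mm

Let the short side be w mm. Then w · w√2 = 0.87 m² = 870,000 mm².
w² = 870,000/√2, so w ≈ 784.3 mm; long side = w√2 ≈ 1109.2 mm.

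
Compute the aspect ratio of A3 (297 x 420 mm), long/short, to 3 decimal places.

1.414

420 / 297 = 1.414
Matches √2 ≈ 1.414 — the ISO 216 defining ratio.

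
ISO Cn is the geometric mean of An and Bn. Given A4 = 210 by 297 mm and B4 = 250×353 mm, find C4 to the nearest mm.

229 × 324 mm

Short side: √(210 · 250) = √52500 ≈ 229.1 → 229 mm
Long side: √(297 · 353) = √104841 ≈ 323.8 → 324 mm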